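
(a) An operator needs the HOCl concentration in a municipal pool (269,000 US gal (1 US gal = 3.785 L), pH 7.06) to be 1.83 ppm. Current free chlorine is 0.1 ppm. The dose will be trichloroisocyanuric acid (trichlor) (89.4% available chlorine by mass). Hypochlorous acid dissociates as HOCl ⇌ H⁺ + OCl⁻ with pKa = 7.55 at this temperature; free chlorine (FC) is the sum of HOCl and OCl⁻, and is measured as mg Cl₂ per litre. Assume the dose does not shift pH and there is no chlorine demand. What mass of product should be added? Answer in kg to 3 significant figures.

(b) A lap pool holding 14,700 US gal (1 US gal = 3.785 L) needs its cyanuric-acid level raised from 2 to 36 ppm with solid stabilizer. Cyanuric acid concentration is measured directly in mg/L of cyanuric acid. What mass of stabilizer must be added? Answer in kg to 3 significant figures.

(a) 2.64 kg; (b) 1.89 kg

(a) Volume: 269,000 US gal × 3.785 L/gal = 1,018,165 L.
(a) [OCl⁻]/[HOCl] = 10^(pH − pKa) = 10^(7.06 − 7.55) = 0.3236; fraction as HOCl = 1/(1 + 0.3236) = 0.7555.
(a) Free chlorine required for 1.83 ppm HOCl: 1.83 / 0.7555 = 2.422 ppm.
(a) FC to add: 2.422 − 0.1 = 2.322 mg/L as Cl₂.
(a) Cl₂ equivalent: 2.322 mg/L × 1,018,165 L = 2364 g.
(a) Product at 89.4% available Cl: 2364 / 0.894 = 2645 g.

(b) Volume: 14,700 US gal × 3.785 L/gal = 55,640 L.
(b) CYA to add: (36 − 2) = 34 mg/L × 55,640 L = 1892 g cyanuric acid.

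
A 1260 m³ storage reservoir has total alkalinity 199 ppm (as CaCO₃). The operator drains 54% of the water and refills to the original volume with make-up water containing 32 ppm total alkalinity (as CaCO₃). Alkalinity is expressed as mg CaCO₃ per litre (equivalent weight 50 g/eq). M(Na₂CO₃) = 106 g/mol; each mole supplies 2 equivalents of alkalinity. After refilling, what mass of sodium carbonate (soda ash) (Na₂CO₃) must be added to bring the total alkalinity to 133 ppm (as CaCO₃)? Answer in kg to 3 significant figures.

32.3 kg

Volume: 1260 m³ = 1,260,000 L.
After draining 54% and refilling: 199 × 0.46 + 32 × 0.54 = 108.82 ppm.
Deficit to target: 133 − 108.82 = 24.18 mg/L.
As CaCO₃: 24.18 mg/L × 1,260,000 L = 30,470 g; ÷ 50 g/eq ÷ 2 = 304.7 mol Na₂CO₃.
Mass: 304.7 × 106 = 32,290 g.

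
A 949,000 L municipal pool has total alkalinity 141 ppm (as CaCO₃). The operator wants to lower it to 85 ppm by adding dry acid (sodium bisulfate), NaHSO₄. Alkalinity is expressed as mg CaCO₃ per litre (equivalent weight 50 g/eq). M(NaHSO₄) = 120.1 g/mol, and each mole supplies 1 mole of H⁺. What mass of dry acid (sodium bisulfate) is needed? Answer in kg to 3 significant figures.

Alkalinity to neutralize: (141 − 85) = 56 mg/L as CaCO₃ × 949,000 L = 53,140 g as CaCO₃.
Equivalents of H⁺ required: 53,140 ÷ 50 g/eq = 1063 eq = 1063 mol NaHSO₄.
Mass of NaHSO₄: 1063 × 120.1 = 127,700 g.

128 kg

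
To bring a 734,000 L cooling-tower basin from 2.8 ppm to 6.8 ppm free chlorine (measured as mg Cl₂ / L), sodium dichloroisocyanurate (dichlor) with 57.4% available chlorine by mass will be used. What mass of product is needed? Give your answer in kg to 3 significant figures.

5.11 kg

Chlorine deficit: 6.8 − 2.8 = 4 ppm = 4 mg/L as Cl₂.
Cl₂ equivalent needed: 4 mg/L × 734,000 L = 2,936,000 mg = 2936 g.
Product at 57.4% available chlorine: 2936 / 0.574 = 5115 g.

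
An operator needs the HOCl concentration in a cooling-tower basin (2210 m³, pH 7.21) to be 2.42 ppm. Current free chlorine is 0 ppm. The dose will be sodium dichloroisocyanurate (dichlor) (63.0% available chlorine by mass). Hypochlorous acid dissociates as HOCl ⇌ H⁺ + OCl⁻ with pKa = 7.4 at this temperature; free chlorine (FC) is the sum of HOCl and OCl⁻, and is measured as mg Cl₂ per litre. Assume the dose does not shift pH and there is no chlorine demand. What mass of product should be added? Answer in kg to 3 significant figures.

Volume: 2210 m³ = 2,210,000 L.
[OCl⁻]/[HOCl] = 10^(pH − pKa) = 10^(7.21 − 7.4) = 0.6457; fraction as HOCl = 1/(1 + 0.6457) = 0.6077.
Free chlorine required for 2.42 ppm HOCl: 2.42 / 0.6077 = 3.982 ppm.
FC to add: 3.982 − 0 = 3.982 mg/L as Cl₂.
Cl₂ equivalent: 3.982 mg/L × 2,210,000 L = 8801 g.
Product at 63.0% available Cl: 8801 / 0.63 = 13,970 g.

14.0 kg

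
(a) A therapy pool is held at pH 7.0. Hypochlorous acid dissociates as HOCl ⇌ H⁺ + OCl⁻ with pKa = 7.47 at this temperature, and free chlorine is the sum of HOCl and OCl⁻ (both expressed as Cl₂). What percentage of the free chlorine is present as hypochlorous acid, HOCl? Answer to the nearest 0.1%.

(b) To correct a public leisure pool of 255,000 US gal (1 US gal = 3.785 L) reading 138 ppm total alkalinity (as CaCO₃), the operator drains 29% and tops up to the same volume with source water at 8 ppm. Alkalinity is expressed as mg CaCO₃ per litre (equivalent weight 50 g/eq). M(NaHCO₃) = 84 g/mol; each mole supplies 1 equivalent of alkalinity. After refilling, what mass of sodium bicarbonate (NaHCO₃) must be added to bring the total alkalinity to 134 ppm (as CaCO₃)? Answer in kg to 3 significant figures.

(a) 74.7%; (b) 54.6 kg

(a) [OCl⁻]/[HOCl] = 10^(pH − pKa) = 10^(7.0 − 7.47) = 10^-0.47 = 0.3388.
(a) Fraction as HOCl = 1 / (1 + 0.3388) = 0.7469.

(b) Volume: 255,000 US gal × 3.785 L/gal = 965,175 L.
(b) After draining 29% and refilling: 138 × 0.71 + 8 × 0.29 = 100.3 ppm.
(b) Deficit to target: 134 − 100.3 = 33.7 mg/L.
(b) As CaCO₃: 33.7 mg/L × 965,175 L = 32,530 g; ÷ 50 g/eq ÷ 1 = 650.5 mol NaHCO₃.
(b) Mass: 650.5 × 84 = 54,640 g.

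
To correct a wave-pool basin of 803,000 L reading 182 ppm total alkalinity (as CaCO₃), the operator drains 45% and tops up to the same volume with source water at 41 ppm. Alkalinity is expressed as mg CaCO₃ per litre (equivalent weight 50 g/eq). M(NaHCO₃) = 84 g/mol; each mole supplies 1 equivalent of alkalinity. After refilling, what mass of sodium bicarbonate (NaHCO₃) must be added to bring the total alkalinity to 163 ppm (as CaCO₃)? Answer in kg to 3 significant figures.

60.0 kg

After draining 45% and refilling: 182 × 0.55 + 41 × 0.45 = 118.55 ppm.
Deficit to target: 163 − 118.55 = 44.45 mg/L.
As CaCO₃: 44.45 mg/L × 803,000 L = 35,690 g; ÷ 50 g/eq ÷ 1 = 713.9 mol NaHCO₃.
Mass: 713.9 × 84 = 59,960 g.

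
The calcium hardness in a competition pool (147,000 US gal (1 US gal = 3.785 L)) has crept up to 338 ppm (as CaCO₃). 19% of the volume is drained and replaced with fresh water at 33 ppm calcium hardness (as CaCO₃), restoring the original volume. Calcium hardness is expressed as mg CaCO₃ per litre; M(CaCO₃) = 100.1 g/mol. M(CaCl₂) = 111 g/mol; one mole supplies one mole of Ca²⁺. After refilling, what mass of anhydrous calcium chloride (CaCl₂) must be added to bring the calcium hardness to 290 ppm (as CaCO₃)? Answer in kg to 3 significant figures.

Volume: 147,000 US gal × 3.785 L/gal = 556,395 L.
After draining 19% and refilling: 338 × 0.81 + 33 × 0.19 = 280.05 ppm.
Deficit to target: 290 − 280.05 = 9.95 mg/L.
As CaCO₃: 9.95 mg/L × 556,395 L = 5536 g; ÷ 100.1 = 55.31 mol Ca²⁺.
Mass: 55.31 × 111 = 6139 g.

6.14 kg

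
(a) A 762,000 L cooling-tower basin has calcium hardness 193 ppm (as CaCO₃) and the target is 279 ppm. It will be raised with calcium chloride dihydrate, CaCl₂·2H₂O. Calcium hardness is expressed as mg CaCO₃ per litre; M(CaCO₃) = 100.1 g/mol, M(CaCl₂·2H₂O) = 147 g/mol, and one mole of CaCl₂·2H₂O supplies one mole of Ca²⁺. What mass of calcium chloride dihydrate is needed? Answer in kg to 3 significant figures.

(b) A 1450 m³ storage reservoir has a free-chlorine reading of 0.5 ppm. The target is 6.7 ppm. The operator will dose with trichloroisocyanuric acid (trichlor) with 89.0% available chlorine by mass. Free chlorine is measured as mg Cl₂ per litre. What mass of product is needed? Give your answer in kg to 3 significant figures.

(a) 96.2 kg; (b) 10.1 kg

(a) Hardness to add: (279 − 193) = 86 mg/L as CaCO₃ × 762,000 L = 65,530 g as CaCO₃.
(a) Moles of Ca²⁺ (1 mol Ca²⁺ ≡ 1 mol CaCO₃): 65,530 / 100.1 g/mol = 654.7 mol.
(a) Mass of CaCl₂·2H₂O: 654.7 × 147 = 96,240 g.

(b) Volume: 1450 m³ = 1,450,000 L.
(b) Chlorine deficit: 6.7 − 0.5 = 6.2 ppm = 6.2 mg/L as Cl₂.
(b) Cl₂ equivalent needed: 6.2 mg/L × 1,450,000 L = 8,990,000 mg = 8990 g.
(b) Product at 89.0% available chlorine: 8990 / 0.89 = 10,100 g.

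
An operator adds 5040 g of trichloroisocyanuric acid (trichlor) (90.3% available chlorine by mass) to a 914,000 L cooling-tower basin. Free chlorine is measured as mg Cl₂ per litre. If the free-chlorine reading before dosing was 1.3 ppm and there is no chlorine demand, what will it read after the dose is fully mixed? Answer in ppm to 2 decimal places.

Available chlorine delivered: 5040 g × 0.903 = 4551 g as Cl₂.
Concentration rise: 4551 g / 914,000 L = 4.979 mg/L = 4.98 ppm.
Final FC: 1.3 + 4.98 = 6.28 ppm.

6.28 ppm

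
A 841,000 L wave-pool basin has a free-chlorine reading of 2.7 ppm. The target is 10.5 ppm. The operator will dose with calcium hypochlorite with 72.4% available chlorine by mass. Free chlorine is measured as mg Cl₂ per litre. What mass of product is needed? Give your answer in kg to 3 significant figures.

9.06 kg

Chlorine deficit: 10.5 − 2.7 = 7.8 ppm = 7.8 mg/L as Cl₂.
Cl₂ equivalent needed: 7.8 mg/L × 841,000 L = 6,560,000 mg = 6560 g.
Product at 72.4% available chlorine: 6560 / 0.724 = 9060 g.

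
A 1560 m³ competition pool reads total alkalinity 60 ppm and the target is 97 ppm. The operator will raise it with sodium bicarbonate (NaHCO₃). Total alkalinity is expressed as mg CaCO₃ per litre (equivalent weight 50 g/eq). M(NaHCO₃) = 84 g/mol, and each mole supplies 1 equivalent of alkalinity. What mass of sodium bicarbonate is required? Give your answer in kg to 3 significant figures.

97.0 kg

Volume: 1560 m³ = 1,560,000 L.
Alkalinity to add: (97 − 60) = 37 mg/L as CaCO₃ × 1,560,000 L = 57,720 g as CaCO₃.
Equivalents: 57,720 g ÷ 50 g/eq = 1154 eq.
NaHCO₃ supplies 1 eq per mole → 1154 mol.
Mass: 1154 mol × 84 g/mol = 96,970 g.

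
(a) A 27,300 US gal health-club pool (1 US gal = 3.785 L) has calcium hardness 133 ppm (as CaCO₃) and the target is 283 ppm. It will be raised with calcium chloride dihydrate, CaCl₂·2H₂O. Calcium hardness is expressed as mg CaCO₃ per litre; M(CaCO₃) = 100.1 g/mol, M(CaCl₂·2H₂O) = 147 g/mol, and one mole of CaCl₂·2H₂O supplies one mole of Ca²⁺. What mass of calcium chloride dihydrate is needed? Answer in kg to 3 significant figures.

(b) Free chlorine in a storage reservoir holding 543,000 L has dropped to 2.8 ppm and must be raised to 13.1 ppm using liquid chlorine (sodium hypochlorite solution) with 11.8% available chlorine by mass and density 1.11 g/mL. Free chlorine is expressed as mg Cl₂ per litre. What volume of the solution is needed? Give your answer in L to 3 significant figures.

(a) Volume: 27,300 US gal × 3.785 L/gal = 103,330 L.
(a) Hardness to add: (283 − 133) = 150 mg/L as CaCO₃ × 103,330 L = 15,500 g as CaCO₃.
(a) Moles of Ca²⁺ (1 mol Ca²⁺ ≡ 1 mol CaCO₃): 15,500 / 100.1 g/mol = 154.8 mol.
(a) Mass of CaCl₂·2H₂O: 154.8 × 147 = 22,760 g.

(b) Chlorine deficit: 13.1 − 2.8 = 10.3 ppm = 10.3 mg/L as Cl₂.
(b) Cl₂ equivalent needed: 10.3 mg/L × 543,000 L = 5,593,000 mg = 5593 g.
(b) Product at 11.8% available chlorine: 5593 / 0.118 = 47,400 g.
(b) Volume at density 1.11 g/mL: 47,400 g ÷ 1.11 g/mL = 42,700 mL.

(a) 22.8 kg; (b) 42.7 L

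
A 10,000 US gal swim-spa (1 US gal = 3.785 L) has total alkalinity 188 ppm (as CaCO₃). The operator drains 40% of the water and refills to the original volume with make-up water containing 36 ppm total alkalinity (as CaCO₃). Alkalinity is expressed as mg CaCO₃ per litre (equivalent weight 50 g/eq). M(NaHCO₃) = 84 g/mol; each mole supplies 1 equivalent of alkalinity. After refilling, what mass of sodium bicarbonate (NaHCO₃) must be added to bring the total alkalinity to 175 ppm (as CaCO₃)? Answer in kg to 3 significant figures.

3.04 kg

Volume: 10,000 US gal × 3.785 L/gal = 37,850 L.
After draining 40% and refilling: 188 × 0.60 + 36 × 0.40 = 127.2 ppm.
Deficit to target: 175 − 127.2 = 47.8 mg/L.
As CaCO₃: 47.8 mg/L × 37,850 L = 1809 g; ÷ 50 g/eq ÷ 1 = 36.18 mol NaHCO₃.
Mass: 36.18 × 84 = 3040 g.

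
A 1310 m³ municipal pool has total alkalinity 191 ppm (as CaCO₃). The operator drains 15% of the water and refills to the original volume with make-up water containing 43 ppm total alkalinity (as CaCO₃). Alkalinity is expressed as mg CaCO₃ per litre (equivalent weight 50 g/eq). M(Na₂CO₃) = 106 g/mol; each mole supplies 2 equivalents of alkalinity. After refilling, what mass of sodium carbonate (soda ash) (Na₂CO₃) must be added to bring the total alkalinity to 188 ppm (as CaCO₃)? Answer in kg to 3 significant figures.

Volume: 1310 m³ = 1,310,000 L.
After draining 15% and refilling: 191 × 0.85 + 43 × 0.15 = 168.8 ppm.
Deficit to target: 188 − 168.8 = 19.2 mg/L.
As CaCO₃: 19.2 mg/L × 1,310,000 L = 25,150 g; ÷ 50 g/eq ÷ 2 = 251.5 mol Na₂CO₃.
Mass: 251.5 × 106 = 26,660 g.

26.7 kg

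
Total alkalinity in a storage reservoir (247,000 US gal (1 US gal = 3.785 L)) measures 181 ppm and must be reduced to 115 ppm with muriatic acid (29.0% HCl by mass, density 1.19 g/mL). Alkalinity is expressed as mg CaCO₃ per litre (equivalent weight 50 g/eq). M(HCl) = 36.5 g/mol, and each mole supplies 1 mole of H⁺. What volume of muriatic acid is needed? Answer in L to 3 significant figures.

131 L

Volume: 247,000 US gal × 3.785 L/gal = 934,895 L.
Alkalinity to neutralize: (181 − 115) = 66 mg/L as CaCO₃ × 934,895 L = 61,700 g as CaCO₃.
Equivalents of H⁺ required: 61,700 ÷ 50 g/eq = 1234 eq = 1234 mol HCl.
Mass of HCl: 1234 × 36.5 = 45,040 g.
Mass of 29.0% solution: 45,040 / 0.29 = 155,300 g.
Volume: 155,300 g ÷ 1.19 g/mL = 130,500 mL.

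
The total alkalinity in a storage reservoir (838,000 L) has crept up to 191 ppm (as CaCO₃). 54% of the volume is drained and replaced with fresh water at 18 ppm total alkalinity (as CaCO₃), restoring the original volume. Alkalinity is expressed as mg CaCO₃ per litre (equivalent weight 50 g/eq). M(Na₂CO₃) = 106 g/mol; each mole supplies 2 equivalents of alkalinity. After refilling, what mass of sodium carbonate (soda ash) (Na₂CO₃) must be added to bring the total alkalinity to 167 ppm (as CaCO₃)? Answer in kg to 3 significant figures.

After draining 54% and refilling: 191 × 0.46 + 18 × 0.54 = 97.58 ppm.
Deficit to target: 167 − 97.58 = 69.42 mg/L.
As CaCO₃: 69.42 mg/L × 838,000 L = 58,170 g; ÷ 50 g/eq ÷ 2 = 581.7 mol Na₂CO₃.
Mass: 581.7 × 106 = 61,660 g.

61.7 kg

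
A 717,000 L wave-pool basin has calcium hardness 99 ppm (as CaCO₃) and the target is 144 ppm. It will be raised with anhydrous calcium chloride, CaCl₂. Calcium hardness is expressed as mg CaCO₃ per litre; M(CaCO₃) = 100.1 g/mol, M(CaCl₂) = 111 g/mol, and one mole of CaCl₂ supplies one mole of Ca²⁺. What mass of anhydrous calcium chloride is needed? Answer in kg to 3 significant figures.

35.8 kg

Hardness to add: (144 − 99) = 45 mg/L as CaCO₃ × 717,000 L = 32,260 g as CaCO₃.
Moles of Ca²⁺ (1 mol Ca²⁺ ≡ 1 mol CaCO₃): 32,260 / 100.1 g/mol = 322.3 mol.
Mass of CaCl₂: 322.3 × 111 = 35,780 g.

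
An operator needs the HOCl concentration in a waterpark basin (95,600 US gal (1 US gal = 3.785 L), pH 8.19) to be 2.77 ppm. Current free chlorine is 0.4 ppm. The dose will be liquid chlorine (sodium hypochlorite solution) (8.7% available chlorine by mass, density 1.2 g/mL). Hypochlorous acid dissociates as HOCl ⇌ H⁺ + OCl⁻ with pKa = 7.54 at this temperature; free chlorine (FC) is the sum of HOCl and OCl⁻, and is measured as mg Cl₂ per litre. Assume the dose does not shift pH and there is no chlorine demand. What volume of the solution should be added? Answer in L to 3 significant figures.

51.1 L

Volume: 95,600 US gal × 3.785 L/gal = 361,846 L.
[OCl⁻]/[HOCl] = 10^(pH − pKa) = 10^(8.19 − 7.54) = 4.467; fraction as HOCl = 1/(1 + 4.467) = 0.1829.
Free chlorine required for 2.77 ppm HOCl: 2.77 / 0.1829 = 15.14 ppm.
FC to add: 15.14 − 0.4 = 14.74 mg/L as Cl₂.
Cl₂ equivalent: 14.74 mg/L × 361,846 L = 5335 g.
Product at 8.7% available Cl: 5335 / 0.087 = 61,320 g.
Volume: 61,320 g ÷ 1.2 g/mL = 51,100 mL.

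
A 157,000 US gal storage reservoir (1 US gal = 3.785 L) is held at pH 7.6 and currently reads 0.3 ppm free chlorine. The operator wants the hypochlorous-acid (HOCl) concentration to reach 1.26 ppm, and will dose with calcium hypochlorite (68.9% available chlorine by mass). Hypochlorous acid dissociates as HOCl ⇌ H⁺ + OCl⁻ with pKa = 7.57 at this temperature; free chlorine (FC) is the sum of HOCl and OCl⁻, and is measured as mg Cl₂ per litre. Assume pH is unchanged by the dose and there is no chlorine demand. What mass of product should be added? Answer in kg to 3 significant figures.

1.99 kg

Volume: 157,000 US gal × 3.785 L/gal = 594,245 L.
[OCl⁻]/[HOCl] = 10^(pH − pKa) = 10^(7.6 − 7.57) = 1.072; fraction as HOCl = 1/(1 + 1.072) = 0.4827.
Free chlorine required for 1.26 ppm HOCl: 1.26 / 0.4827 = 2.61 ppm.
FC to add: 2.61 − 0.3 = 2.31 mg/L as Cl₂.
Cl₂ equivalent: 2.31 mg/L × 594,245 L = 1373 g.
Product at 68.9% available Cl: 1373 / 0.689 = 1992 g.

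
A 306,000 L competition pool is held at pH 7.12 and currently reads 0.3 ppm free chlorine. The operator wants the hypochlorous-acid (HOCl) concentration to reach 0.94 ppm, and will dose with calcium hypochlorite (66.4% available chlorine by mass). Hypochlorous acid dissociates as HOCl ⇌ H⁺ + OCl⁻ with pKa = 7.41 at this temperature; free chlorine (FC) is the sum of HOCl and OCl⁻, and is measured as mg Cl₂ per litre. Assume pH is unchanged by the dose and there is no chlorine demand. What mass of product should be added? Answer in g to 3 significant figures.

517 g

[OCl⁻]/[HOCl] = 10^(pH − pKa) = 10^(7.12 − 7.41) = 0.5129; fraction as HOCl = 1/(1 + 0.5129) = 0.661.
Free chlorine required for 0.94 ppm HOCl: 0.94 / 0.661 = 1.422 ppm.
FC to add: 1.422 − 0.3 = 1.122 mg/L as Cl₂.
Cl₂ equivalent: 1.122 mg/L × 306,000 L = 343.4 g.
Product at 66.4% available Cl: 343.4 / 0.664 = 517.1 g.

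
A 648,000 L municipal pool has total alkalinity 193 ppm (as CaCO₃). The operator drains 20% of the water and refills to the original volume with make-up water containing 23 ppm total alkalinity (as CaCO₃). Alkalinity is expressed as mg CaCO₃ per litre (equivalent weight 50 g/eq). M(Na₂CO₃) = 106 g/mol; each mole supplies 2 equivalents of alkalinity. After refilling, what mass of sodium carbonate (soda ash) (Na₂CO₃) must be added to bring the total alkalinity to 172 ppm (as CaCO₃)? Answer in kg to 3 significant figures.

After draining 20% and refilling: 193 × 0.80 + 23 × 0.20 = 159 ppm.
Deficit to target: 172 − 159 = 13 mg/L.
As CaCO₃: 13 mg/L × 648,000 L = 8424 g; ÷ 50 g/eq ÷ 2 = 84.24 mol Na₂CO₃.
Mass: 84.24 × 106 = 8929 g.

8.93 kg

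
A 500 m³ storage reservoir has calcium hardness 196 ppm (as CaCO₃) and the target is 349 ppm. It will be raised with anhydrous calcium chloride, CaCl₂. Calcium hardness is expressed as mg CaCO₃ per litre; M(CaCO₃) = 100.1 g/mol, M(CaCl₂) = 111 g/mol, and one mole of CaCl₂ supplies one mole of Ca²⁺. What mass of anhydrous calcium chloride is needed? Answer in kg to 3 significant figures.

Volume: 500 m³ = 500,000 L.
Hardness to add: (349 − 196) = 153 mg/L as CaCO₃ × 500,000 L = 76,500 g as CaCO₃.
Moles of Ca²⁺ (1 mol Ca²⁺ ≡ 1 mol CaCO₃): 76,500 / 100.1 g/mol = 764.2 mol.
Mass of CaCl₂: 764.2 × 111 = 84,830 g.

84.8 kg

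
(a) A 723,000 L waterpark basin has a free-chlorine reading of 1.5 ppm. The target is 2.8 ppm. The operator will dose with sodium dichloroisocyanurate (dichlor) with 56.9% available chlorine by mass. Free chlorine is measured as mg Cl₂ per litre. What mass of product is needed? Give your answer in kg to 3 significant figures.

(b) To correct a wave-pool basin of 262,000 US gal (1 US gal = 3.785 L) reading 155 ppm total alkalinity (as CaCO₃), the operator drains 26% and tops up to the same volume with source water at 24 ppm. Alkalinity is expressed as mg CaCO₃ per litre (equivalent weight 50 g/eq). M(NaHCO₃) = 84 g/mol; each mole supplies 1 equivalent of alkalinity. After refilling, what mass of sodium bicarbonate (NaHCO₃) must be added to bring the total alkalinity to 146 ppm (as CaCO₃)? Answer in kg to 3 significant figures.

(a) 1.65 kg; (b) 41.8 kg

(a) Chlorine deficit: 2.8 − 1.5 = 1.3 ppm = 1.3 mg/L as Cl₂.
(a) Cl₂ equivalent needed: 1.3 mg/L × 723,000 L = 939,900 mg = 939.9 g.
(a) Product at 56.9% available chlorine: 939.9 / 0.569 = 1652 g.

(b) Volume: 262,000 US gal × 3.785 L/gal = 991,670 L.
(b) After draining 26% and refilling: 155 × 0.74 + 24 × 0.26 = 120.94 ppm.
(b) Deficit to target: 146 − 120.94 = 25.06 mg/L.
(b) As CaCO₃: 25.06 mg/L × 991,670 L = 24,850 g; ÷ 50 g/eq ÷ 1 = 497 mol NaHCO₃.
(b) Mass: 497 × 84 = 41,750 g.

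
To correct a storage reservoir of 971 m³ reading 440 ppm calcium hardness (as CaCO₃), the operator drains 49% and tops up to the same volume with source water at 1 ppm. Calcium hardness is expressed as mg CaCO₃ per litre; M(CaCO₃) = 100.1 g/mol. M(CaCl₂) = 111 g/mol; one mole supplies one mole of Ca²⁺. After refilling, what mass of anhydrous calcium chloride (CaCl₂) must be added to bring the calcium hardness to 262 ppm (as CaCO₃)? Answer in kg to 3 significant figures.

Volume: 971 m³ = 971,000 L.
After draining 49% and refilling: 440 × 0.51 + 1 × 0.49 = 224.89 ppm.
Deficit to target: 262 − 224.89 = 37.11 mg/L.
As CaCO₃: 37.11 mg/L × 971,000 L = 36,030 g; ÷ 100.1 = 360 mol Ca²⁺.
Mass: 360 × 111 = 39,960 g.

40.0 kg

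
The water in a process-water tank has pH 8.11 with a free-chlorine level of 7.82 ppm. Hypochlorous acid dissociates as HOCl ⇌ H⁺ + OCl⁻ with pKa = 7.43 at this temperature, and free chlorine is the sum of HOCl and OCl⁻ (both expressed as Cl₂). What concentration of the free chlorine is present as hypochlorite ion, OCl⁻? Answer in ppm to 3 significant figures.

[OCl⁻]/[HOCl] = 10^(pH − pKa) = 10^(8.11 − 7.43) = 10^0.68 = 4.786.
Fraction as HOCl = 1 / (1 + 4.786) = 0.1728.
OCl⁻ = (1 − 0.1728) × 7.82 ppm = 6.469 ppm.

6.47 ppm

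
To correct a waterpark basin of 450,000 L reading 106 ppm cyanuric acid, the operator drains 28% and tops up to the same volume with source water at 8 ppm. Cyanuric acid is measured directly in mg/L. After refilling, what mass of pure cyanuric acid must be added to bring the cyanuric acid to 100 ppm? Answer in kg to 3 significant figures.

9.65 kg

After draining 28% and refilling: 106 × 0.72 + 8 × 0.28 = 78.56 ppm.
Deficit to target: 100 − 78.56 = 21.44 mg/L.
Mass: 21.44 mg/L × 450,000 L = 9648 g cyanuric acid.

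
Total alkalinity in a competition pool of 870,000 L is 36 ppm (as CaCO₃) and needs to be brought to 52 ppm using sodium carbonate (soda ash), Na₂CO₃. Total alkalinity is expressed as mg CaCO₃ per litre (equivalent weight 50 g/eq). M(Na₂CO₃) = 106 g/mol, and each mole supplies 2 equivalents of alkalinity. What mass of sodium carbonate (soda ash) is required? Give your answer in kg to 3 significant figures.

14.8 kg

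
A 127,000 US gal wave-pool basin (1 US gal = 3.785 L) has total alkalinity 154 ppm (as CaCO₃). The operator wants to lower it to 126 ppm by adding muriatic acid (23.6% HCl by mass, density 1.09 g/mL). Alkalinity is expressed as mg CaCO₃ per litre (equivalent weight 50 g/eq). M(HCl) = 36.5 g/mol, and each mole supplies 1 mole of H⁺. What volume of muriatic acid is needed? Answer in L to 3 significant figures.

38.2 L

Volume: 127,000 US gal × 3.785 L/gal = 480,695 L.
Alkalinity to neutralize: (154 − 126) = 28 mg/L as CaCO₃ × 480,695 L = 13,460 g as CaCO₃.
Equivalents of H⁺ required: 13,460 ÷ 50 g/eq = 269.2 eq = 269.2 mol HCl.
Mass of HCl: 269.2 × 36.5 = 9825 g.
Mass of 23.6% solution: 9825 / 0.236 = 41,630 g.
Volume: 41,630 g ÷ 1.09 g/mL = 38,200 mL.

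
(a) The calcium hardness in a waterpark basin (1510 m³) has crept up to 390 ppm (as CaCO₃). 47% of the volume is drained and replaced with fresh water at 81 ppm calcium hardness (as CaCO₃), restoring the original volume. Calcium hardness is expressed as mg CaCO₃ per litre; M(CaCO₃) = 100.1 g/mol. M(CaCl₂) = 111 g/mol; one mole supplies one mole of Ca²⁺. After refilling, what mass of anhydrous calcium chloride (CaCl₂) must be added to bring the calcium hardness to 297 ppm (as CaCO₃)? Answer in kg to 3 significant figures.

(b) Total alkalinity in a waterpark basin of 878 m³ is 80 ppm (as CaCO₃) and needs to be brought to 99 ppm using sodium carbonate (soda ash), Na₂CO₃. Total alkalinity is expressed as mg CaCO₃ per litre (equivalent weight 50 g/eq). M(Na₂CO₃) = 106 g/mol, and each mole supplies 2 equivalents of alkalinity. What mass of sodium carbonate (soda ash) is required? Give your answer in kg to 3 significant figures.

(a) 87.5 kg; (b) 17.7 kg

(a) Volume: 1510 m³ = 1,510,000 L.
(a) After draining 47% and refilling: 390 × 0.53 + 81 × 0.47 = 244.77 ppm.
(a) Deficit to target: 297 − 244.77 = 52.23 mg/L.
(a) As CaCO₃: 52.23 mg/L × 1,510,000 L = 78,870 g; ÷ 100.1 = 787.9 mol Ca²⁺.
(a) Mass: 787.9 × 111 = 87,460 g.

(b) Volume: 878 m³ = 878,000 L.
(b) Alkalinity to add: (99 − 80) = 19 mg/L as CaCO₃ × 878,000 L = 16,680 g as CaCO₃.
(b) Equivalents: 16,680 g ÷ 50 g/eq = 333.6 eq.
(b) Each mole of Na₂CO₃ supplies 2 eq, so 333.6 / 2 = 166.8 mol.
(b) Mass: 166.8 mol × 106 g/mol = 17,680 g.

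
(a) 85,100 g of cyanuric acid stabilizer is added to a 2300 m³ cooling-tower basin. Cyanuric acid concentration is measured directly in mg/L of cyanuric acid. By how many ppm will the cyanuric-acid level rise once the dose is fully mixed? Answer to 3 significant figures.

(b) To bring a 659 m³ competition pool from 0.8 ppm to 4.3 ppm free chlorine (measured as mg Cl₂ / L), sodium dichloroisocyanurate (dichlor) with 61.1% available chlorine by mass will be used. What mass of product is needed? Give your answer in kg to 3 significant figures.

(a) Volume: 2300 m³ = 2,300,000 L.
(a) Rise: 85,100 g / 2,300,000 L × 1000 = 37 mg/L.

(b) Volume: 659 m³ = 659,000 L.
(b) Chlorine deficit: 4.3 − 0.8 = 3.5 ppm = 3.5 mg/L as Cl₂.
(b) Cl₂ equivalent needed: 3.5 mg/L × 659,000 L = 2,306,000 mg = 2306 g.
(b) Product at 61.1% available chlorine: 2306 / 0.611 = 3775 g.

(a) 37.0 ppm; (b) 3.77 kg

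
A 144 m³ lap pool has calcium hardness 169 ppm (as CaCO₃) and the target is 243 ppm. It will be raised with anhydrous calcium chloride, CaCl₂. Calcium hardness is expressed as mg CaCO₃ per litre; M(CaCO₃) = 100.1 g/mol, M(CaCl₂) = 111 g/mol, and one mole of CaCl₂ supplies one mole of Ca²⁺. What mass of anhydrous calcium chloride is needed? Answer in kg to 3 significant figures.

11.8 kg

Volume: 144 m³ = 144,000 L.
Hardness to add: (243 − 169) = 74 mg/L as CaCO₃ × 144,000 L = 10,660 g as CaCO₃.
Moles of Ca²⁺ (1 mol Ca²⁺ ≡ 1 mol CaCO₃): 10,660 / 100.1 g/mol = 106.5 mol.
Mass of CaCl₂: 106.5 × 111 = 11,820 g.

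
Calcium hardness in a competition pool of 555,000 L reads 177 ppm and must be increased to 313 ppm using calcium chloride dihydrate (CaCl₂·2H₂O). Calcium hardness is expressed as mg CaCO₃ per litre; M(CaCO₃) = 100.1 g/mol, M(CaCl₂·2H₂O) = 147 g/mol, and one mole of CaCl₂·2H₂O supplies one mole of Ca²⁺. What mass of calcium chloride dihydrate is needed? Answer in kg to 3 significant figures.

Hardness to add: (313 − 177) = 136 mg/L as CaCO₃ × 555,000 L = 75,480 g as CaCO₃.
Moles of Ca²⁺ (1 mol Ca²⁺ ≡ 1 mol CaCO₃): 75,480 / 100.1 g/mol = 754 mol.
Mass of CaCl₂·2H₂O: 754 × 147 = 110,800 g.

111 kg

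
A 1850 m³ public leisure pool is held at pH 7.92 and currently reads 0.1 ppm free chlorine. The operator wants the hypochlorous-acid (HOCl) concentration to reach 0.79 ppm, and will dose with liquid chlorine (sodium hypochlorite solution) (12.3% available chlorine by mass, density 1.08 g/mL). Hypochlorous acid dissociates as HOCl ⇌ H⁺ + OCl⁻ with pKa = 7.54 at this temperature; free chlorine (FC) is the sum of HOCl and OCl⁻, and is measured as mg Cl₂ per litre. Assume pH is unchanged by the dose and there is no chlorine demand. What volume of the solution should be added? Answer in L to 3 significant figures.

36.0 L

Volume: 1850 m³ = 1,850,000 L.
[OCl⁻]/[HOCl] = 10^(pH − pKa) = 10^(7.92 − 7.54) = 2.399; fraction as HOCl = 1/(1 + 2.399) = 0.2942.
Free chlorine required for 0.79 ppm HOCl: 0.79 / 0.2942 = 2.685 ppm.
FC to add: 2.685 − 0.1 = 2.585 mg/L as Cl₂.
Cl₂ equivalent: 2.585 mg/L × 1,850,000 L = 4782 g.
Product at 12.3% available Cl: 4782 / 0.123 = 38,880 g.
Volume: 38,880 g ÷ 1.08 g/mL = 36,000 mL.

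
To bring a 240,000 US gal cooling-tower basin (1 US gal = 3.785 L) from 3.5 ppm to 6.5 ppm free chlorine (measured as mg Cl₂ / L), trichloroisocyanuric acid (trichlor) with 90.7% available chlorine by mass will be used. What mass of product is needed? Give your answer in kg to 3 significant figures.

Volume: 240,000 US gal × 3.785 L/gal = 908,400 L.
Chlorine deficit: 6.5 − 3.5 = 3 ppm = 3 mg/L as Cl₂.
Cl₂ equivalent needed: 3 mg/L × 908,400 L = 2,725,000 mg = 2725 g.
Product at 90.7% available chlorine: 2725 / 0.907 = 3005 g.

3.00 kg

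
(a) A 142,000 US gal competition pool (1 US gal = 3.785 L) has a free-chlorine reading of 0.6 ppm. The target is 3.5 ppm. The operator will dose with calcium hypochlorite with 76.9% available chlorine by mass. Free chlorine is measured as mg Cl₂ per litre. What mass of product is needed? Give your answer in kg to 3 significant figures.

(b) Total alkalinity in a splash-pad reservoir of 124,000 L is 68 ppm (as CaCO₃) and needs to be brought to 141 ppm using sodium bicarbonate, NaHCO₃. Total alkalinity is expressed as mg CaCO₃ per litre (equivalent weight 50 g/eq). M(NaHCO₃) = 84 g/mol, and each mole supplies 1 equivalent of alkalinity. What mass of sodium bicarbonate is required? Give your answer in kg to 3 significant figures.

(a) 2.03 kg; (b) 15.2 kg

(a) Volume: 142,000 US gal × 3.785 L/gal = 537,470 L.
(a) Chlorine deficit: 3.5 − 0.6 = 2.9 ppm = 2.9 mg/L as Cl₂.
(a) Cl₂ equivalent needed: 2.9 mg/L × 537,470 L = 1,559,000 mg = 1559 g.
(a) Product at 76.9% available chlorine: 1559 / 0.769 = 2027 g.

(b) Alkalinity to add: (141 − 68) = 73 mg/L as CaCO₃ × 124,000 L = 9052 g as CaCO₃.
(b) Equivalents: 9052 g ÷ 50 g/eq = 181 eq.
(b) NaHCO₃ supplies 1 eq per mole → 181 mol.
(b) Mass: 181 mol × 84 g/mol = 15,210 g.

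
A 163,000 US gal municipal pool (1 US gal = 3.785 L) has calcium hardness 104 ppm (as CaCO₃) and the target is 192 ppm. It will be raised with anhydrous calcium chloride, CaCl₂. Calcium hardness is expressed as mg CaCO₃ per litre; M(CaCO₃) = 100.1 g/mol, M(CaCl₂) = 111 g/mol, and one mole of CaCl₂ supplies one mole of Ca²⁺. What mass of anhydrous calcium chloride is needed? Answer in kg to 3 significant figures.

Volume: 163,000 US gal × 3.785 L/gal = 616,955 L.
Hardness to add: (192 − 104) = 88 mg/L as CaCO₃ × 616,955 L = 54,290 g as CaCO₃.
Moles of Ca²⁺ (1 mol Ca²⁺ ≡ 1 mol CaCO₃): 54,290 / 100.1 g/mol = 542.4 mol.
Mass of CaCl₂: 542.4 × 111 = 60,200 g.

60.2 kg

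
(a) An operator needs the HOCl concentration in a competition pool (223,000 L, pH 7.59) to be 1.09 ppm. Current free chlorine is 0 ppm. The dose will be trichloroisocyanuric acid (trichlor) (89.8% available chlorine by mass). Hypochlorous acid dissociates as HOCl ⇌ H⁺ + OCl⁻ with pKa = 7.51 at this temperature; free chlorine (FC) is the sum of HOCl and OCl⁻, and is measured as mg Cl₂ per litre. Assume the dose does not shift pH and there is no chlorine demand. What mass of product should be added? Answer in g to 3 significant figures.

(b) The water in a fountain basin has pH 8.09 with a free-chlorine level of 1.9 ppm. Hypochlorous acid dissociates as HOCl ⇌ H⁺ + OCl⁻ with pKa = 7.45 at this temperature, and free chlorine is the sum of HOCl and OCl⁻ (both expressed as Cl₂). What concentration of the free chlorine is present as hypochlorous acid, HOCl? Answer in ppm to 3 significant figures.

(a) [OCl⁻]/[HOCl] = 10^(pH − pKa) = 10^(7.59 − 7.51) = 1.202; fraction as HOCl = 1/(1 + 1.202) = 0.4541.
(a) Free chlorine required for 1.09 ppm HOCl: 1.09 / 0.4541 = 2.4 ppm.
(a) FC to add: 2.4 − 0 = 2.4 mg/L as Cl₂.
(a) Cl₂ equivalent: 2.4 mg/L × 223,000 L = 535.3 g.
(a) Product at 89.8% available Cl: 535.3 / 0.898 = 596.1 g.

(b) [OCl⁻]/[HOCl] = 10^(pH − pKa) = 10^(8.09 − 7.45) = 10^0.64 = 4.365.
(b) Fraction as HOCl = 1 / (1 + 4.365) = 0.1864.
(b) HOCl = 0.1864 × 1.9 ppm = 0.3541 ppm.

(a) 596 g; (b) 0.354 ppm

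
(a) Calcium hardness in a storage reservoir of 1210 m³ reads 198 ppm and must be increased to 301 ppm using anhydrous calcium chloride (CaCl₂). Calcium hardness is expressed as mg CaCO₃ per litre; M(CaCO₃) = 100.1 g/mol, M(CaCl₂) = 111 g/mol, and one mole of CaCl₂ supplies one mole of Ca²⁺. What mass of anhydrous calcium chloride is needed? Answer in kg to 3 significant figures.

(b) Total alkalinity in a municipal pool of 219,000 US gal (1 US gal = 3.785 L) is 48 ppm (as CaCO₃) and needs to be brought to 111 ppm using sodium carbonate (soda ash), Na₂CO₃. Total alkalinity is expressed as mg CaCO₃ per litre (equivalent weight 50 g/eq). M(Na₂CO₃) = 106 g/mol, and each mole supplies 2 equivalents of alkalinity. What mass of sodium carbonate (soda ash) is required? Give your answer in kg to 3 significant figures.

(a) Volume: 1210 m³ = 1,210,000 L.
(a) Hardness to add: (301 − 198) = 103 mg/L as CaCO₃ × 1,210,000 L = 124,600 g as CaCO₃.
(a) Moles of Ca²⁺ (1 mol Ca²⁺ ≡ 1 mol CaCO₃): 124,600 / 100.1 g/mol = 1245 mol.
(a) Mass of CaCl₂: 1245 × 111 = 138,200 g.

(b) Volume: 219,000 US gal × 3.785 L/gal = 828,915 L.
(b) Alkalinity to add: (111 − 48) = 63 mg/L as CaCO₃ × 828,915 L = 52,220 g as CaCO₃.
(b) Equivalents: 52,220 g ÷ 50 g/eq = 1044 eq.
(b) Each mole of Na₂CO₃ supplies 2 eq, so 1044 / 2 = 522.2 mol.
(b) Mass: 522.2 mol × 106 g/mol = 55,350 g.

(a) 138 kg; (b) 55.4 kg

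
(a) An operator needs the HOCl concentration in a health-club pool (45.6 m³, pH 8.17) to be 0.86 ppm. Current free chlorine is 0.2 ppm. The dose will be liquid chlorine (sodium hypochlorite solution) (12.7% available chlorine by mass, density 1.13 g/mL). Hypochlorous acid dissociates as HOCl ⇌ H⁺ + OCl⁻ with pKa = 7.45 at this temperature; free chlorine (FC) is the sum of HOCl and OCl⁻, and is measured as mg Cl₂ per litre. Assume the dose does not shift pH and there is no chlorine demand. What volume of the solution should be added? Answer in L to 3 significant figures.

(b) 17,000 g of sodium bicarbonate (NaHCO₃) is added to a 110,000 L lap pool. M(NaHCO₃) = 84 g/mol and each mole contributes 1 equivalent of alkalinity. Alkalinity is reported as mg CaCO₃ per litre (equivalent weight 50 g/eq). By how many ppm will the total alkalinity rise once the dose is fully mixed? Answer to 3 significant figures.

(a) Volume: 45.6 m³ = 45,600 L.
(a) [OCl⁻]/[HOCl] = 10^(pH − pKa) = 10^(8.17 − 7.45) = 5.248; fraction as HOCl = 1/(1 + 5.248) = 0.16.
(a) Free chlorine required for 0.86 ppm HOCl: 0.86 / 0.16 = 5.373 ppm.
(a) FC to add: 5.373 − 0.2 = 5.173 mg/L as Cl₂.
(a) Cl₂ equivalent: 5.173 mg/L × 45,600 L = 235.9 g.
(a) Product at 12.7% available Cl: 235.9 / 0.127 = 1858 g.
(a) Volume: 1858 g ÷ 1.13 g/mL = 1644 mL.

(b) Moles of NaHCO₃: 17,000 g ÷ 84 g/mol = 202.4 mol → 202.4 eq of alkalinity.
(b) As CaCO₃: 202.4 eq × 50 g/eq = 10,120 g.
(b) Rise: 10,120 g / 110,000 L × 1000 = 91.99 mg/L.

(a) 1.64 L; (b) 92.0 ppm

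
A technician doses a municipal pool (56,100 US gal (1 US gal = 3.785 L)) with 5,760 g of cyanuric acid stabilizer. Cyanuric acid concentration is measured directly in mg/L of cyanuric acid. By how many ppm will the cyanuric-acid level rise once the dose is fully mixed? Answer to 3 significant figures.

27.1 ppm

Volume: 56,100 US gal × 3.785 L/gal = 212,338 L.
Rise: 5,760 g / 212,338 L × 1000 = 27.13 mg/L.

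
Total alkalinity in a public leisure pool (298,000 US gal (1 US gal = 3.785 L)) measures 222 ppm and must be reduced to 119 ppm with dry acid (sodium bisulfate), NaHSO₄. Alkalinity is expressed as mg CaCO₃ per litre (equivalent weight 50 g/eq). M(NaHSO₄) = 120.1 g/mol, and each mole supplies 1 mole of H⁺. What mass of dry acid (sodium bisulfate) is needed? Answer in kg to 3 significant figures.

Volume: 298,000 US gal × 3.785 L/gal = 1,127,930 L.
Alkalinity to neutralize: (222 − 119) = 103 mg/L as CaCO₃ × 1,127,930 L = 116,200 g as CaCO₃.
Equivalents of H⁺ required: 116,200 ÷ 50 g/eq = 2324 eq = 2324 mol NaHSO₄.
Mass of NaHSO₄: 2324 × 120.1 = 279,100 g.

279 kg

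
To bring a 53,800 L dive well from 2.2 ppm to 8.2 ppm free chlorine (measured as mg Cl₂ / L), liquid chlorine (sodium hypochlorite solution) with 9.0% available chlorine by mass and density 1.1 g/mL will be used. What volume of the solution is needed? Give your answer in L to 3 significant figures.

Chlorine deficit: 8.2 − 2.2 = 6 ppm = 6 mg/L as Cl₂.
Cl₂ equivalent needed: 6 mg/L × 53,800 L = 322,800 mg = 322.8 g.
Product at 9.0% available chlorine: 322.8 / 0.09 = 3587 g.
Volume at density 1.1 g/mL: 3587 g ÷ 1.1 g/mL = 3261 mL.

3.26 L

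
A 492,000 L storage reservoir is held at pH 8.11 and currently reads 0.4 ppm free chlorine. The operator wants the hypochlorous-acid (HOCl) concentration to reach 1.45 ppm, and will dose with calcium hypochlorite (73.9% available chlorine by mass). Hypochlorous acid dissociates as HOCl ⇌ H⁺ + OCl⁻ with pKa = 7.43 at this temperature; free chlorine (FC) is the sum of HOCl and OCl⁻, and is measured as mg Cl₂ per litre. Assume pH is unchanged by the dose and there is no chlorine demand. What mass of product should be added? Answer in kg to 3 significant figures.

[OCl⁻]/[HOCl] = 10^(pH − pKa) = 10^(8.11 − 7.43) = 4.786; fraction as HOCl = 1/(1 + 4.786) = 0.1728.
Free chlorine required for 1.45 ppm HOCl: 1.45 / 0.1728 = 8.39 ppm.
FC to add: 8.39 − 0.4 = 7.99 mg/L as Cl₂.
Cl₂ equivalent: 7.99 mg/L × 492,000 L = 3931 g.
Product at 73.9% available Cl: 3931 / 0.739 = 5320 g.

5.32 kg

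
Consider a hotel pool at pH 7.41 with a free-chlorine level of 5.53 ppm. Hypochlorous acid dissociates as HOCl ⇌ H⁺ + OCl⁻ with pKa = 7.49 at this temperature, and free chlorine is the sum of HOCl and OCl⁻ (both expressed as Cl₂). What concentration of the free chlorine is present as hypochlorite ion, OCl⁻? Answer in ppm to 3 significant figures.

[OCl⁻]/[HOCl] = 10^(pH − pKa) = 10^(7.41 − 7.49) = 10^-0.08 = 0.8318.
Fraction as HOCl = 1 / (1 + 0.8318) = 0.5459.
OCl⁻ = (1 − 0.5459) × 5.53 ppm = 2.511 ppm.

2.51 ppm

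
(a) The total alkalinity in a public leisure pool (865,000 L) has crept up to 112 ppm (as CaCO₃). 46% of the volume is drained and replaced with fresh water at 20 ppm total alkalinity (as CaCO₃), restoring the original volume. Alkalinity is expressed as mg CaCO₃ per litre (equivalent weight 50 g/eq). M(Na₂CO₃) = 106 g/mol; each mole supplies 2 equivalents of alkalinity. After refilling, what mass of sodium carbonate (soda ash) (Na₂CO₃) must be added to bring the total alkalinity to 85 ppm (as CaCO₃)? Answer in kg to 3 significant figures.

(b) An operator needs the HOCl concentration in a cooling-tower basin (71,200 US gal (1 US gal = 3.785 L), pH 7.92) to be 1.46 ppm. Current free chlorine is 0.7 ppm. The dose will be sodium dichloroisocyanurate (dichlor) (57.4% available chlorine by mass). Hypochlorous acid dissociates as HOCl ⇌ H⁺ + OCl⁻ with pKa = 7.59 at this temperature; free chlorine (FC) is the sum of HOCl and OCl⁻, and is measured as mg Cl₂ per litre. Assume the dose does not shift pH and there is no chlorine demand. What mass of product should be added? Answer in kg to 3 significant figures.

(a) After draining 46% and refilling: 112 × 0.54 + 20 × 0.46 = 69.68 ppm.
(a) Deficit to target: 85 − 69.68 = 15.32 mg/L.
(a) As CaCO₃: 15.32 mg/L × 865,000 L = 13,250 g; ÷ 50 g/eq ÷ 2 = 132.5 mol Na₂CO₃.
(a) Mass: 132.5 × 106 = 14,050 g.

(b) Volume: 71,200 US gal × 3.785 L/gal = 269,492 L.
(b) [OCl⁻]/[HOCl] = 10^(pH − pKa) = 10^(7.92 − 7.59) = 2.138; fraction as HOCl = 1/(1 + 2.138) = 0.3187.
(b) Free chlorine required for 1.46 ppm HOCl: 1.46 / 0.3187 = 4.581 ppm.
(b) FC to add: 4.581 − 0.7 = 3.881 mg/L as Cl₂.
(b) Cl₂ equivalent: 3.881 mg/L × 269,492 L = 1046 g.
(b) Product at 57.4% available Cl: 1046 / 0.574 = 1822 g.

(a) 14.0 kg; (b) 1.82 kg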